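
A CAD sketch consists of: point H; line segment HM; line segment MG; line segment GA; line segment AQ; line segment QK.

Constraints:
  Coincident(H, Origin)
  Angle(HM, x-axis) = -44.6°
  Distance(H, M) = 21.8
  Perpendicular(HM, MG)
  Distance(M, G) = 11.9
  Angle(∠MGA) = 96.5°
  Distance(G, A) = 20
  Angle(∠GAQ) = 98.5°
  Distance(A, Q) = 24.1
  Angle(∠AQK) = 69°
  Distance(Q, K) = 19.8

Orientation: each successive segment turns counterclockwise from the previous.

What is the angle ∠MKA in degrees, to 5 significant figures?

74.720°

∠GAQ = 98.5° gives AQ at -149.60° from the x-axis; with |AQ| = 24.1, Q = (-9.4681, -3.4644). ∠AQK = 69.0° gives QK at -38.600° from the x-axis; with |QK| = 19.8, K = (6.0061, -15.817). Then cos ∠MKA = KM·KA / (|KM||KA|), giving 74.720°.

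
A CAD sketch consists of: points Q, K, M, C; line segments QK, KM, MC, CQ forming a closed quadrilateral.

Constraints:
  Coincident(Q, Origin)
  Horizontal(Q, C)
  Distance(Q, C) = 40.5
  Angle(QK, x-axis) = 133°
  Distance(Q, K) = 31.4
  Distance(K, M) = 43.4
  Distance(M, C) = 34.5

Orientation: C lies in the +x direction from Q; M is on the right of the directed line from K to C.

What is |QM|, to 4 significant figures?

12.04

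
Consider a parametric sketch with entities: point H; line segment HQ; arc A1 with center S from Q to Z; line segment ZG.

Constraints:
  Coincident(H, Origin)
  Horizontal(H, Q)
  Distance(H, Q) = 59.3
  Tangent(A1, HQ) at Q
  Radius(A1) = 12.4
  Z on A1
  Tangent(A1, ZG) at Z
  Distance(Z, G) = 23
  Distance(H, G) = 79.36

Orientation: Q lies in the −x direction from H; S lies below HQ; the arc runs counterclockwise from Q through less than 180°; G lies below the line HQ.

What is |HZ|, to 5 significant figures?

72.839

Checks: |SZ| = 12.40 ✓; ∠(SZ, ZG) = 90.00° ✓; |ZG| = 23.00 ✓; |HG| = 79.36 ✓.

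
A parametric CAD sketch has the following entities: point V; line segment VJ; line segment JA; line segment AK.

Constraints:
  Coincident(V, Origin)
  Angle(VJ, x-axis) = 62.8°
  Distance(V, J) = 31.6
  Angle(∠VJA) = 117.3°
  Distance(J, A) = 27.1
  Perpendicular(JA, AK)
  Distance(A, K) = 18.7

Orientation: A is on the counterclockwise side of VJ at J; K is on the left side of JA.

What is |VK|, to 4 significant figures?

42.64

∠VJA = 117.3°, so JA runs at 62.8° + (180° − 117.3°) = 125.5° from the x-axis; with |JA| = 27.1, A = J + 27.1·(cos 125.5°, sin 125.5°) = (-1.293, 50.17). JA is perpendicular to AK; with |AK| = 18.7 on the left of JA, K = A + 18.7·(-0.8141, -0.5807) = (-16.52, 39.31). Then |VK| = |K − V| = 42.64.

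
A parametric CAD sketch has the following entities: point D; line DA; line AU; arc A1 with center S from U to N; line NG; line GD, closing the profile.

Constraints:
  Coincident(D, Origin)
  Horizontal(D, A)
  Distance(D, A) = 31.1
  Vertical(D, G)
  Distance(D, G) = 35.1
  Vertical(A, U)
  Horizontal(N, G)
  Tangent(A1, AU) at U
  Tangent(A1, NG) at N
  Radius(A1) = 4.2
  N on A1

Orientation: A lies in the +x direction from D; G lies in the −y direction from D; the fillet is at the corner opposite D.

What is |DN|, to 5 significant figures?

44.222

The virtual corner opposite D is at (31.100, -35.100). The tangent condition forces SU to be normal to AU and A1 meets NG tangentially, so SN is at right angles to NG, with radius 4.2, so the center S sits 4.2 in from both sides at S = (26.900, -30.900). That places the tangent points at U = (31.100, -30.900) on AU and N = (26.900, -35.100) on NG. Then |DN| = |N − D| = 44.222.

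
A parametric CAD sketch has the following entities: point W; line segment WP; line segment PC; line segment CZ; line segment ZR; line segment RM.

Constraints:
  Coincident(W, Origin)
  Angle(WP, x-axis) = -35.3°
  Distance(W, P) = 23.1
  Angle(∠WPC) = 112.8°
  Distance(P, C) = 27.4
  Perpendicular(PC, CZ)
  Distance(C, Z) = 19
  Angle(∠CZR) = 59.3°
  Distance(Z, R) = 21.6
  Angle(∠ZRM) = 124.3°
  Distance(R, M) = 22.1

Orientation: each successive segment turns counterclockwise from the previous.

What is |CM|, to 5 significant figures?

24.429

∠CZR = 59.3° gives ZR at -117.40° from the x-axis; with |ZR| = 21.6, R = (22.134, -1.9157). ∠ZRM = 124.3° gives RM at -61.700° from the x-axis; with |RM| = 22.1, M = (32.611, -21.374). Then |CM| = |M − C| = 24.429.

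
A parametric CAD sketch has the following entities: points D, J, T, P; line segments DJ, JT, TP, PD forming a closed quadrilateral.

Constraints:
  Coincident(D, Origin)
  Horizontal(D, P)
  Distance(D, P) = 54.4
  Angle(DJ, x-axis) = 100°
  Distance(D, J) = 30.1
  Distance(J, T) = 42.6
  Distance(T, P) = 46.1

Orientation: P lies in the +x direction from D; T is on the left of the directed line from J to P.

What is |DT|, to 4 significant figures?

55.05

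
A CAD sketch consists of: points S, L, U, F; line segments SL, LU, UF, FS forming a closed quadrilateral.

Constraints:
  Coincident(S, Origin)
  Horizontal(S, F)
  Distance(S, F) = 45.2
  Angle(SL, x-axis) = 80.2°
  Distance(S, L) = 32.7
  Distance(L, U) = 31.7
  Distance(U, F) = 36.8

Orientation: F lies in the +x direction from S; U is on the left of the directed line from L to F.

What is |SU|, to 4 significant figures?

51.58

Checks: |LU| = 31.70 ✓; |UF| = 36.80 ✓.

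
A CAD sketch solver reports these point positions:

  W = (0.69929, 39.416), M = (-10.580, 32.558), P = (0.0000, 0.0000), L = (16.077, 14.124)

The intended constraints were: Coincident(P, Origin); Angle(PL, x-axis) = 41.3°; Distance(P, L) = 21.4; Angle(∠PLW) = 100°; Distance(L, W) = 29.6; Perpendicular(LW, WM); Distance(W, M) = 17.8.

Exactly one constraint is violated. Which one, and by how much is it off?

Distance(W, M) = 17.8 — off by 4.60.

P = (0.00, 0.00) ✓; PL at 41.30° ✓; |PL| = 21.40 ✓; ∠PLW = 100.0° ✓; |LW| = 29.60 ✓; ∠(LW, WM) = 90.00° ✓; |WM| = 13.20 ✗.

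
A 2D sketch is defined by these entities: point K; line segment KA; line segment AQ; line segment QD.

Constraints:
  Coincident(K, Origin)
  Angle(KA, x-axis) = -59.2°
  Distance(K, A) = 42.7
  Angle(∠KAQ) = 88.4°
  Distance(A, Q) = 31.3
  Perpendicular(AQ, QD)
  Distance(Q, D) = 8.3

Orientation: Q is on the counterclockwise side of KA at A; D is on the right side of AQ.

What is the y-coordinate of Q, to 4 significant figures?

-19.91

K is at the origin; KA runs at -59.2° with length 42.7, so A = 42.7·(cos -59.2°, sin -59.2°) = (21.86, -36.68). ∠KAQ = 88.4°, so AQ runs at -59.2° + (180° − 88.4°) = 32.40° from the x-axis; with |AQ| = 31.3, Q = A + 31.3·(cos 32.40°, sin 32.40°) = (48.29, -19.91). So Q.y = -19.91.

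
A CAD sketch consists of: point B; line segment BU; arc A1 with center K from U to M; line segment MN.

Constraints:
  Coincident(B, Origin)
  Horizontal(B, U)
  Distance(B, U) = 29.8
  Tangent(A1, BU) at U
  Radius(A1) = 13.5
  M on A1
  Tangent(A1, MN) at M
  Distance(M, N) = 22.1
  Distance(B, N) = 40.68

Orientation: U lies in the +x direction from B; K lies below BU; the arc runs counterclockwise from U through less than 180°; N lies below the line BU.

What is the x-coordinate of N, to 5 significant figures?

17.929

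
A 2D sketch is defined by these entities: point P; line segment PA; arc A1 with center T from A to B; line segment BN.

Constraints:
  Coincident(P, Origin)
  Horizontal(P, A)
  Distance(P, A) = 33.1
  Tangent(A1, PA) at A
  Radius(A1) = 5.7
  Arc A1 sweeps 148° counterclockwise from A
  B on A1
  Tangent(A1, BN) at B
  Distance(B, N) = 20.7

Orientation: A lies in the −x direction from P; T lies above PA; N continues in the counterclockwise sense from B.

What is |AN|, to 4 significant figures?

25.95

P is at the origin; P and A share the same y with |PA| = 33.1 and A on the −x side, so A = (-33.10, 0.000). The tangent condition forces TA to be normal to PA, so T = A + (0, 5.7) = (-33.10, 5.700). On A1, A sits at bearing -90° from T; a 148° counterclockwise sweep puts B at bearing 58°, so B = T + 5.7·(cos 58°, sin 58°) = (-30.08, 10.53). Since A1 is tangent to BN there, TB ⟂ BN, so BN runs along (−sin 58°, cos 58°); with |BN| = 20.7, N = (-47.63, 21.50). Then |AN| = |N − A| = 25.95.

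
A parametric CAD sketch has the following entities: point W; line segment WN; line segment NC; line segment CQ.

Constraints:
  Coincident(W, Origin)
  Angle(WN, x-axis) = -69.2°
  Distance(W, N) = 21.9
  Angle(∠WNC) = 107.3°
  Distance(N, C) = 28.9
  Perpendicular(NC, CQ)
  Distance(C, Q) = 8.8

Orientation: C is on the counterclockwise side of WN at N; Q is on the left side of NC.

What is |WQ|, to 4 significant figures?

37.43

∠WNC = 107.3°, so NC runs at -69.2° + (180° − 107.3°) = 3.500° from the x-axis; with |NC| = 28.9, C = N + 28.9·(cos 3.500°, sin 3.500°) = (36.62, -18.71). NC ⟂ CQ; with |CQ| = 8.8 on the left of NC, Q = C + 8.8·(-0.06105, 0.9981) = (36.09, -9.925). Then |WQ| = |Q − W| = 37.43.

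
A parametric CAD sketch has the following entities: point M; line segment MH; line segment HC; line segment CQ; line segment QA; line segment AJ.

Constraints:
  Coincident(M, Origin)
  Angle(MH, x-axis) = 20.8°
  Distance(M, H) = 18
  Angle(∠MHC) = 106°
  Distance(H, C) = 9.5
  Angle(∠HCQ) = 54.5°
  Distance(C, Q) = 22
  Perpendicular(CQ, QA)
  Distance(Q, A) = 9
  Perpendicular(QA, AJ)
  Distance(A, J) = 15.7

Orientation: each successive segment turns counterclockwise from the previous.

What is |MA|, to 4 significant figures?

7.291

M is at the origin; MH runs at 20.8° with length 18.0, so H = (16.83, 6.392). ∠MHC = 106.0° gives HC at 94.80° from the x-axis; with |HC| = 9.5, C = (16.03, 15.86). ∠HCQ = 54.5° gives CQ at -139.7° from the x-axis; with |CQ| = 22.0, Q = (-0.7468, 1.629). The perpendicularity gives QA at right angles to CQ, so QA runs at -49.70°; with |QA| = 9.0, A = (5.074, -5.235). Then |MA| = |A − M| = 7.291.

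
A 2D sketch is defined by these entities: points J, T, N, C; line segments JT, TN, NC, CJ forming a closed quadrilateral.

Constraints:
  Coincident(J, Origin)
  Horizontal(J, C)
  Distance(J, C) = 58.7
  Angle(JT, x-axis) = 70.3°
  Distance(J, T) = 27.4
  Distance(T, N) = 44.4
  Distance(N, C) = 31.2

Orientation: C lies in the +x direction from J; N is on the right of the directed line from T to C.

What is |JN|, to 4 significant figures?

33.18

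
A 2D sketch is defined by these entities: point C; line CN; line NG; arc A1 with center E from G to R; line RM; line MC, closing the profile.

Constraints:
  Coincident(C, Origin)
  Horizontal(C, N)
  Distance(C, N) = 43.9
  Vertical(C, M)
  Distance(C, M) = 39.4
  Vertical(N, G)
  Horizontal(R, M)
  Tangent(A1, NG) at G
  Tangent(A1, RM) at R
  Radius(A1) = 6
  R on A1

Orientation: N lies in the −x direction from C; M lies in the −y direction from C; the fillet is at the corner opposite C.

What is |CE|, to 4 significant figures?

50.52

C and M share the same x with |CM| = 39.4 and M on the −y side, so M = (0.000, -39.40). The virtual corner opposite C is at (-43.90, -39.40). Tangency of A1 to NG means the radius EG is perpendicular to NG and the tangent condition forces ER to be normal to RM, with radius 6.0, so the center E sits 6.0 in from both sides at E = (-37.90, -33.40). Then |CE| = |E − C| = 50.52.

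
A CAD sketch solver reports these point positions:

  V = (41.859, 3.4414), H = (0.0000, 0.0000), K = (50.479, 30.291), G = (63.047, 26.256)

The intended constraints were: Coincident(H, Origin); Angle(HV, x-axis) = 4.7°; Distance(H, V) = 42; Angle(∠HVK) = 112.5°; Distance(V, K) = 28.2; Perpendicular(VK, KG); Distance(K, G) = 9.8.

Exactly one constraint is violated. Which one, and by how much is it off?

Distance(K, G) = 9.8 — off by 3.40.

H = (0.00, 0.00) ✓; HV at 4.700° ✓; |HV| = 42.00 ✓; ∠HVK = 112.5° ✓; |VK| = 28.20 ✓; ∠(VK, KG) = 90.00° ✓; |KG| = 13.20 ✗.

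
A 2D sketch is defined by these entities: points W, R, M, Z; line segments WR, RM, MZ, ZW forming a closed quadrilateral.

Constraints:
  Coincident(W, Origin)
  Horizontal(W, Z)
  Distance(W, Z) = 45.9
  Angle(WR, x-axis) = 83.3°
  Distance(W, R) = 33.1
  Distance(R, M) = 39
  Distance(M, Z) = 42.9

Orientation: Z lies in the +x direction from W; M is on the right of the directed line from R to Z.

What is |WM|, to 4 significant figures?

7.023

Checks: |RM| = 39.00 ✓; |MZ| = 42.90 ✓.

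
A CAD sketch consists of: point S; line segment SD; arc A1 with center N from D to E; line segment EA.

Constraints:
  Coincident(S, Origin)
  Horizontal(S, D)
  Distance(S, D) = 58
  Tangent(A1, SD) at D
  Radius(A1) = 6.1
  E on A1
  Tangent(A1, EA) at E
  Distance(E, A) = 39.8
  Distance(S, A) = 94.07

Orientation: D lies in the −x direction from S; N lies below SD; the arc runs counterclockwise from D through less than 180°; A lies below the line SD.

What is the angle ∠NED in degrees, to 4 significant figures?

64.93°

Checks: ∠(ND, DS) = 90.00° ✓; |ND| = 6.100 ✓; |NE| = 6.100 ✓; ∠(NE, EA) = 90.00° ✓; |EA| = 39.80 ✓; |SA| = 94.07 ✓.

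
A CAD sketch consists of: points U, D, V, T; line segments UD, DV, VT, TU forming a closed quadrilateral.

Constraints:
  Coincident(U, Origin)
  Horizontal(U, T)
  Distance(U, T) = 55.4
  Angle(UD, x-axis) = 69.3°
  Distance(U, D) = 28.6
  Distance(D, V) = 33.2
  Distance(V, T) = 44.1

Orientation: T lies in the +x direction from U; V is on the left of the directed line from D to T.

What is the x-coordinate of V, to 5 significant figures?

39.951

Checks: |DV| = 33.20 ✓; |VT| = 44.10 ✓.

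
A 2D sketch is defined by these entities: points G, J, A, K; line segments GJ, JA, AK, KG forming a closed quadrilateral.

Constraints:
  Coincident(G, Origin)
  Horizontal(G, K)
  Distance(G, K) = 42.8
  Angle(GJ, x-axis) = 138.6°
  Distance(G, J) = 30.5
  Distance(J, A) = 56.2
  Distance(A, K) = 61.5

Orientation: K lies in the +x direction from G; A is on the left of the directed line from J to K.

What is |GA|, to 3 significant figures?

60.2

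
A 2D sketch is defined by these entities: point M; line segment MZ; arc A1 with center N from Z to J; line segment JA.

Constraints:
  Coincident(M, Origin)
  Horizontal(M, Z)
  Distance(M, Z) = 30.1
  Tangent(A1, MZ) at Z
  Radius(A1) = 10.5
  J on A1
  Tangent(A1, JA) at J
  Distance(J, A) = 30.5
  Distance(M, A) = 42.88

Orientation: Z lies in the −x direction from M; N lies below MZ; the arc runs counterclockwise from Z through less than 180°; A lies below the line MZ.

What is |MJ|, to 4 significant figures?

41.63

Checks: ∠(NZ, ZM) = 90.00° ✓; |NZ| = 10.50 ✓; |NJ| = 10.50 ✓; ∠(NJ, JA) = 90.00° ✓; |JA| = 30.50 ✓; |MA| = 42.88 ✓.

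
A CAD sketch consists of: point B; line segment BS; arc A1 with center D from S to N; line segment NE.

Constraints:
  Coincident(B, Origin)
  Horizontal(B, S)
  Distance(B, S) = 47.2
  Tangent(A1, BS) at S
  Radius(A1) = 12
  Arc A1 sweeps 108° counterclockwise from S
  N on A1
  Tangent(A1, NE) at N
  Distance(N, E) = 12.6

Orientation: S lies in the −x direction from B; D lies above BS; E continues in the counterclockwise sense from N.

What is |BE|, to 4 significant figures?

48.39

B is at the origin; BS is horizontal with |BS| = 47.2 and S on the −x side, so S = (-47.20, 0.000). A1 meets BS tangentially, so DS is at right angles to BS, so D = S + (0, 12) = (-47.20, 12.00). On A1, S sits at bearing -90° from D; a 108° counterclockwise sweep puts N at bearing 18°, so N = D + 12.0·(cos 18°, sin 18°) = (-35.79, 15.71). A1 meets NE tangentially, so DN is at right angles to NE, so NE runs along (−sin 18°, cos 18°); with |NE| = 12.6, E = (-39.68, 27.69). Then |BE| = |E − B| = 48.39.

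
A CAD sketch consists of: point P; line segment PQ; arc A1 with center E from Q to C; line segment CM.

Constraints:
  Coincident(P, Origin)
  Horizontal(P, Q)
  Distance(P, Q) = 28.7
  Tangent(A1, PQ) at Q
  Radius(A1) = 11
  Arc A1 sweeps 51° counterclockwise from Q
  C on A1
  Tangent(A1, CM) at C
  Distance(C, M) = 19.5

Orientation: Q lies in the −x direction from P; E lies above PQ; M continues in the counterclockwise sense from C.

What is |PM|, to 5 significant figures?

20.783

P is at the origin; PQ is horizontal with |PQ| = 28.7 and Q on the −x side, so Q = (-28.700, 0.0000). A1 meets PQ tangentially, so EQ is at right angles to PQ, so E = Q + (0, 11) = (-28.700, 11.000). On A1, Q sits at bearing -90° from E; a 51° counterclockwise sweep puts C at bearing -39°, so C = E + 11.0·(cos -39°, sin -39°) = (-20.151, 4.0775). A1 meets CM tangentially, so EC is at right angles to CM, so CM runs along (−sin -39°, cos -39°); with |CM| = 19.5, M = (-7.8796, 19.232). Then |PM| = |M − P| = 20.783.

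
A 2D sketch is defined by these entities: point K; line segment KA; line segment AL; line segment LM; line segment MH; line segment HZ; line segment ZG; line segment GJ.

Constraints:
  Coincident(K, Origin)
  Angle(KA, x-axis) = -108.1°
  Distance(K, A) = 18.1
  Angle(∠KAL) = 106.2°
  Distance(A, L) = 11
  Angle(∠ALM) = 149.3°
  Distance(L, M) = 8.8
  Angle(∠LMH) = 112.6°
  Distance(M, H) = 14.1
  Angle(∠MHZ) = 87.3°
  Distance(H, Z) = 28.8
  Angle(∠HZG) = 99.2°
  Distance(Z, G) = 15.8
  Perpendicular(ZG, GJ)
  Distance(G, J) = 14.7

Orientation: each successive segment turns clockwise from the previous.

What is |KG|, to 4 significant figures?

21.06

∠MHZ = 87.3° gives HZ at -12.70° from the x-axis; with |HZ| = 28.8, Z = (6.513, -4.544). ∠HZG = 99.2° gives ZG at -93.50° from the x-axis; with |ZG| = 15.8, G = (5.548, -20.31). Then |KG| = |G − K| = 21.06.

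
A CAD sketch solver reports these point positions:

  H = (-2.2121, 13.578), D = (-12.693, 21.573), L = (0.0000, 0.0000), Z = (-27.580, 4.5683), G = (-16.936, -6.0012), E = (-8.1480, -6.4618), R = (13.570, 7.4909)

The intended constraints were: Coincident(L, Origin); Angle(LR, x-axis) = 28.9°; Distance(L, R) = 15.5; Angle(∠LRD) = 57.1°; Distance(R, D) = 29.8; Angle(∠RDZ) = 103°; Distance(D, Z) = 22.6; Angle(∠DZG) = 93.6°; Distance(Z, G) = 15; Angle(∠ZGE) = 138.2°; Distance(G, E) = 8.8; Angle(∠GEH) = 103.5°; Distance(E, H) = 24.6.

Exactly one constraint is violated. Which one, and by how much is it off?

Distance(E, H) = 24.6 — off by 3.70.

L = (0.00, 0.00) ✓; LR at 28.90° ✓; |LR| = 15.50 ✓; ∠LRD = 57.10° ✓; |RD| = 29.80 ✓; ∠RDZ = 103.0° ✓; |DZ| = 22.60 ✓; ∠DZG = 93.60° ✓; |ZG| = 15.00 ✓; ∠ZGE = 138.2° ✓; |GE| = 8.800 ✓; ∠GEH = 103.5° ✓; |EH| = 20.90 ✗.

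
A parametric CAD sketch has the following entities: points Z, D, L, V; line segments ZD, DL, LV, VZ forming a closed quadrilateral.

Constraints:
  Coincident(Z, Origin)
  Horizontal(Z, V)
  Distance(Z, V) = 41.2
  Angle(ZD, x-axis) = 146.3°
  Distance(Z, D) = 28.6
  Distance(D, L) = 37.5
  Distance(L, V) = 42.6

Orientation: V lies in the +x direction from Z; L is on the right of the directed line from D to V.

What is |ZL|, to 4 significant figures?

12.68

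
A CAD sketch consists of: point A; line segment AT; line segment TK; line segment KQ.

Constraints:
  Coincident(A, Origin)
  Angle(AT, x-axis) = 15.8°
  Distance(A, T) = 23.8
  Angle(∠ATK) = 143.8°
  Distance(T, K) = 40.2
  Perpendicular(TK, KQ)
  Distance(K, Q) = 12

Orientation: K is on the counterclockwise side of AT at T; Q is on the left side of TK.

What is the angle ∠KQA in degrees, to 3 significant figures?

92.0°

∠ATK = 143.8°, so TK runs at 15.8° + (180° − 143.8°) = 52.0° from the x-axis; with |TK| = 40.2, K = T + 40.2·(cos 52.0°, sin 52.0°) = (47.7, 38.2). The perpendicularity gives KQ at right angles to TK; with |KQ| = 12.0 on the left of TK, Q = K + 12.0·(-0.788, 0.616) = (38.2, 45.5). Then cos ∠KQA = QK·QA / (|QK||QA|), giving 92.0°.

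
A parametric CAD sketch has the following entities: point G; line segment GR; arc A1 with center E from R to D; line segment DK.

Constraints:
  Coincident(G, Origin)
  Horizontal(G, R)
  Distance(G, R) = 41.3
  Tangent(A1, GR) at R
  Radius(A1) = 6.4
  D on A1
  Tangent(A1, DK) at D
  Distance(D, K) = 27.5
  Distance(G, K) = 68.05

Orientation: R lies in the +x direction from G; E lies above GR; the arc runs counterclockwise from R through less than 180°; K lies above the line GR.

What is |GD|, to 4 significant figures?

46.24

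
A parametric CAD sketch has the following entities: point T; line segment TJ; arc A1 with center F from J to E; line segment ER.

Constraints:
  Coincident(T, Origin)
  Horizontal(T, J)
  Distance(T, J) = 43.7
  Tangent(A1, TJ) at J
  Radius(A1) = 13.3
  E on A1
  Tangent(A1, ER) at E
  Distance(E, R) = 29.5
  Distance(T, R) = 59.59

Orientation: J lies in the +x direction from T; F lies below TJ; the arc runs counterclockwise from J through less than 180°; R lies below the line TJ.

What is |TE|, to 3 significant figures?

35.2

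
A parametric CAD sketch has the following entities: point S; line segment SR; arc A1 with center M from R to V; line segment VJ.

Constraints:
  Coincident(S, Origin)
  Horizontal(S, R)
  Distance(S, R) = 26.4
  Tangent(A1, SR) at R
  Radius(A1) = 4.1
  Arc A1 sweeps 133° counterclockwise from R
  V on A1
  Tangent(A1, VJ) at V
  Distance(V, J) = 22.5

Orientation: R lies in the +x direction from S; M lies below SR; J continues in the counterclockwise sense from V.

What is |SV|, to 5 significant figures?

24.396

S is at the origin; S and R share the same y with |SR| = 26.4 and R on the +x side, so R = (26.400, 0.0000). Since A1 is tangent to SR there, MR ⟂ SR, so M = R + (0, -4.1) = (26.400, -4.1000). On A1, R sits at bearing 90° from M; a 133° counterclockwise sweep puts V at bearing 223°, so V = M + 4.1·(cos 223°, sin 223°) = (23.401, -6.8962). Then |SV| = |V − S| = 24.396.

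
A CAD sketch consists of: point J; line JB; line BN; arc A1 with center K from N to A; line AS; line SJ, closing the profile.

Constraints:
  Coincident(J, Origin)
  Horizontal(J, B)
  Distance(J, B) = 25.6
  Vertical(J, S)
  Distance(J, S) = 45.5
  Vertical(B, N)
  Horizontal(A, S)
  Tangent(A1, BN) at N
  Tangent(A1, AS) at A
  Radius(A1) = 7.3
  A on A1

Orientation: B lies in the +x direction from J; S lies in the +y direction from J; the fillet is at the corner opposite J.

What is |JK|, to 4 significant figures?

42.36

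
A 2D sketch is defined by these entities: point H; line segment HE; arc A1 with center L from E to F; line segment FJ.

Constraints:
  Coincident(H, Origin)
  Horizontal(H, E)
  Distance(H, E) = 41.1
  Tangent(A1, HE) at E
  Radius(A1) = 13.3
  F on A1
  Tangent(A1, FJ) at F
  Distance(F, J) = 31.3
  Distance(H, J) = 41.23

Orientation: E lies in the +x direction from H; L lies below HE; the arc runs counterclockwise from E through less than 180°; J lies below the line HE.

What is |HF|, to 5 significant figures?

29.939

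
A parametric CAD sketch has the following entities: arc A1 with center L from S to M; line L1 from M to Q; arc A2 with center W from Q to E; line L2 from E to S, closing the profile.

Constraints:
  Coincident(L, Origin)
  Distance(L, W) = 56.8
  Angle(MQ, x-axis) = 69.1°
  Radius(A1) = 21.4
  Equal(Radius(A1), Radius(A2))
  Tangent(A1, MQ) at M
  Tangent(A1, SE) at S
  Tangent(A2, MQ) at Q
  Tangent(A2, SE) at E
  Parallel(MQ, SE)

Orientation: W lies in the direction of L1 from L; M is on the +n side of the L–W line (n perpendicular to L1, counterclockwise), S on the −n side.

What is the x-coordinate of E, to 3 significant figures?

40.3

Tangency of A1 to both parallel lines with radius 21.4 puts M and S at L ± 21.4·n: M = (-20.0, 7.63), S = (20.0, -7.63). Equal radii place Q and E the same way about W: Q = W + 21.4·n = (0.271, 60.7), E = W − 21.4·n = (40.3, 45.4). So E.x = 40.3.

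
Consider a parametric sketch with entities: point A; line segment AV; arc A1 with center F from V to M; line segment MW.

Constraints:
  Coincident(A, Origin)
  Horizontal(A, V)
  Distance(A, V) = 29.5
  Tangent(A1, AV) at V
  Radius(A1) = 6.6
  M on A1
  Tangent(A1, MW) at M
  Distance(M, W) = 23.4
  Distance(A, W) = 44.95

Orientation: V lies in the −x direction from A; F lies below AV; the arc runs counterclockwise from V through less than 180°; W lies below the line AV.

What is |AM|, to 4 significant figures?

36.81

Checks: |FM| = 6.600 ✓; ∠(FM, MW) = 90.00° ✓; |MW| = 23.40 ✓; |AW| = 44.95 ✓.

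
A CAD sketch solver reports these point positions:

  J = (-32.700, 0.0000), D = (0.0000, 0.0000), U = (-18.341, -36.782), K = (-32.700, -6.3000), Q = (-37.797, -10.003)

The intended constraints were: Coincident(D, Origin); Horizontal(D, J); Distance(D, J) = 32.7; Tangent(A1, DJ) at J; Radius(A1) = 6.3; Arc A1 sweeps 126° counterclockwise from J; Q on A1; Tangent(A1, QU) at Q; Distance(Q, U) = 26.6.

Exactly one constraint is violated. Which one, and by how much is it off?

Distance(Q, U) = 26.6 — off by 6.50.

D = (0.00, 0.00) ✓; D.y = 0.00, J.y = 0.00 ✓; |DJ| = 32.70 ✓; ∠(KJ, JD) = 90.00° ✓; |KJ| = 6.300 ✓; bearing(K→Q) − bearing(K→J) = 126.0° ✓; |KQ| = 6.300 ✓; ∠(KQ, QU) = 90.00° ✓; |QU| = 33.10 ✗.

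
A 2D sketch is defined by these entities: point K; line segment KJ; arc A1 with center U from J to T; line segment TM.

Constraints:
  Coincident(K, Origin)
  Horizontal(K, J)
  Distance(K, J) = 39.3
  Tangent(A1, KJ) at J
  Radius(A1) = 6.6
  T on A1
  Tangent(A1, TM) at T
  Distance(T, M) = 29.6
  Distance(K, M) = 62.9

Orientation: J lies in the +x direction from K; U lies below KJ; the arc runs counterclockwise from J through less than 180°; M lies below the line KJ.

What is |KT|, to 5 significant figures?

35.906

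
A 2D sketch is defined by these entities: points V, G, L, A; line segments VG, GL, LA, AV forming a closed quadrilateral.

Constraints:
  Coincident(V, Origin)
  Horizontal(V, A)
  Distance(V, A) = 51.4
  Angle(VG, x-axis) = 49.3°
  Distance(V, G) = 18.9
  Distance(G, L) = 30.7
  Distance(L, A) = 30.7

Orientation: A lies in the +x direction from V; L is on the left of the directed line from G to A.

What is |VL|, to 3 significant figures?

48.7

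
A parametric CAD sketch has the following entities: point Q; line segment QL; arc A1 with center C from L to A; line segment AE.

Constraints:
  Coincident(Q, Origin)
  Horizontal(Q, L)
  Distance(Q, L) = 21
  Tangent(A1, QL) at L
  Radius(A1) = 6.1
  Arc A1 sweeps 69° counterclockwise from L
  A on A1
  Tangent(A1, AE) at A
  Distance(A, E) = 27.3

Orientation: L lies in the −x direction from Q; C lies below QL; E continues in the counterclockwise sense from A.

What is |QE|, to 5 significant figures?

46.852

On A1, L sits at bearing 90° from C; a 69° counterclockwise sweep puts A at bearing 159°, so A = C + 6.1·(cos 159°, sin 159°) = (-26.695, -3.9140). Tangency of A1 to AE means the radius CA is perpendicular to AE, so AE runs along (−sin 159°, cos 159°); with |AE| = 27.3, E = (-36.478, -29.401). Then |QE| = |E − Q| = 46.852.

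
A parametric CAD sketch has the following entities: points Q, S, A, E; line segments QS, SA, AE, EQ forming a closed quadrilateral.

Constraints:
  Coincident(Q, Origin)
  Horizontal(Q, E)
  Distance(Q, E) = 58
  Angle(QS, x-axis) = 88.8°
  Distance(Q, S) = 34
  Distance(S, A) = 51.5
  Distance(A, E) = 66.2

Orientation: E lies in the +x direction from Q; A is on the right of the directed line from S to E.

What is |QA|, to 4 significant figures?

18.08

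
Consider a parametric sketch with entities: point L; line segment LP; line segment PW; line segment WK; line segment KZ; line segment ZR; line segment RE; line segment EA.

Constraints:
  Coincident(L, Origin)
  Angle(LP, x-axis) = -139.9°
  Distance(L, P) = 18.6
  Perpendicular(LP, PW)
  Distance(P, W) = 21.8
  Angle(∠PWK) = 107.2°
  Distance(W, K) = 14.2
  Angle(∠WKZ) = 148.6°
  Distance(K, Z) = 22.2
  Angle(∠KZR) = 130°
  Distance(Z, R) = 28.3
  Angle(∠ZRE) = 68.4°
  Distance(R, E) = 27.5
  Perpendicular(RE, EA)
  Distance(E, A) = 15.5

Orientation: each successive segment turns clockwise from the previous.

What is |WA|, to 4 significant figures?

23.05

∠ZRE = 68.4° gives RE at -135.7° from the x-axis; with |RE| = 27.5, E = (5.524, -4.421). RE ⟂ EA, so EA runs at 134.3°; with |EA| = 15.5, A = (-5.302, 6.672). Then |WA| = |A − W| = 23.05.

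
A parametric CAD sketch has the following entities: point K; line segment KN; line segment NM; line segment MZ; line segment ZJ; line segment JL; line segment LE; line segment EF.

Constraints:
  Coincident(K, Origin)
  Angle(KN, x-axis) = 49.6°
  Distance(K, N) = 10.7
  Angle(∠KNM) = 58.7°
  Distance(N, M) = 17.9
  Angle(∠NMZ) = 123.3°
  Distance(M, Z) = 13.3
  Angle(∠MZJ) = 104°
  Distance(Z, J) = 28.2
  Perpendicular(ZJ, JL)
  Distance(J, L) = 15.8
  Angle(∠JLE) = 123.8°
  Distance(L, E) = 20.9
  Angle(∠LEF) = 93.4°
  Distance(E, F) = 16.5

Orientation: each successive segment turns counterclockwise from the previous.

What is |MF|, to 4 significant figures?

4.301

∠JLE = 123.8° gives LE at 89.80° from the x-axis; with |LE| = 20.9, E = (9.131, 7.313). ∠LEF = 93.4° gives EF at 176.4° from the x-axis; with |EF| = 16.5, F = (-7.337, 8.349). Then |MF| = |F − M| = 4.301.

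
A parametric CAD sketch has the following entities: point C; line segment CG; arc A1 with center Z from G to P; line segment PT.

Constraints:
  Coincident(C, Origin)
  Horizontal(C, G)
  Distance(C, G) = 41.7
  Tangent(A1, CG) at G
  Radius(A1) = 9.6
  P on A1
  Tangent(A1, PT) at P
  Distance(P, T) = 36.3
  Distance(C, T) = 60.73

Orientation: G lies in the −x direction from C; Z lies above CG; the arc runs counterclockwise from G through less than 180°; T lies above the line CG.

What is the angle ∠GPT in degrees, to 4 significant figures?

130.1°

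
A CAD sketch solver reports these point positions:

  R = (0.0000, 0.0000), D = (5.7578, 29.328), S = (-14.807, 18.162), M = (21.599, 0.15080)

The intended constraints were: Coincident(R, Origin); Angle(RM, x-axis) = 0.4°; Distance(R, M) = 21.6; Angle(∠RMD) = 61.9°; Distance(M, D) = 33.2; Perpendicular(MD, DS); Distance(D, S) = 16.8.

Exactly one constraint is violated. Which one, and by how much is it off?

Distance(D, S) = 16.8 — off by 6.60.

R = (0.00, 0.00) ✓; RM at 0.4000° ✓; |RM| = 21.60 ✓; ∠RMD = 61.90° ✓; |MD| = 33.20 ✓; ∠(MD, DS) = 90.00° ✓; |DS| = 23.40 ✗.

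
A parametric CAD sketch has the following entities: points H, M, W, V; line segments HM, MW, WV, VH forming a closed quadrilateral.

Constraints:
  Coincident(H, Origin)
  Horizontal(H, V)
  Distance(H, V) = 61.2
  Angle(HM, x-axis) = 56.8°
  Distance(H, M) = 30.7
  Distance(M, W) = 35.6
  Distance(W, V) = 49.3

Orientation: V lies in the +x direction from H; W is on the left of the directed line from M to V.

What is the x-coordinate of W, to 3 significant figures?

45.5

H is at the origin; H and V share the same y with |HV| = 61.2 and V in +x, so V = (61.2, 0). HM runs at 56.8° with |HM| = 30.7, so M = (16.8, 25.7). W is determined by |MW| = 35.6 and |WV| = 49.3 together: it lies at the intersection of circle(M, 35.6) and circle(V, 49.3). With |MV| = 51.3, the foot of the radical line on MV is 14.3 from M and the perpendicular offset is √(35.6² − 14.3²) = 32.6. Taking the left-of-MV solution: W = (45.5, 46.7).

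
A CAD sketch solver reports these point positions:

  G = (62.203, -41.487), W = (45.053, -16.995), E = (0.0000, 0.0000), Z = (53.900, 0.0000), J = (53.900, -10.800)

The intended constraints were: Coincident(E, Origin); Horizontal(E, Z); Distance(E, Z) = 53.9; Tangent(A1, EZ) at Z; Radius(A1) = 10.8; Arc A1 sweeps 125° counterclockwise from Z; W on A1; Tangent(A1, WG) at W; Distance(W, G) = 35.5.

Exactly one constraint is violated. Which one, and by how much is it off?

Distance(W, G) = 35.5 — off by 5.60.

E = (0.00, 0.00) ✓; E.y = 0.00, Z.y = 0.00 ✓; |EZ| = 53.90 ✓; ∠(JZ, ZE) = 90.00° ✓; |JZ| = 10.80 ✓; bearing(J→W) − bearing(J→Z) = 125.0° ✓; |JW| = 10.80 ✓; ∠(JW, WG) = 90.00° ✓; |WG| = 29.90 ✗.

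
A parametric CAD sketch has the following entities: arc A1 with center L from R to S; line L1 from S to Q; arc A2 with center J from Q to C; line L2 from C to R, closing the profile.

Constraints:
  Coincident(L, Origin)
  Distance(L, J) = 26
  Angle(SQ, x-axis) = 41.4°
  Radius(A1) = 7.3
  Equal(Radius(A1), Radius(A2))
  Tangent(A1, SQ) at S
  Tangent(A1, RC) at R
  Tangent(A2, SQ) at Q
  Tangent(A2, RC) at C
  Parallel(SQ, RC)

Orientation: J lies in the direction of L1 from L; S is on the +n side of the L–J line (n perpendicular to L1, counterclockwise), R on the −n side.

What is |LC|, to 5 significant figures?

27.005

The slot axis is L1's direction at 41.4°, so u = (cos 41.4°, sin 41.4°) = (0.75011, 0.66131) and n = (−sin 41.4°, cos 41.4°) = (-0.66131, 0.75011). L is at the origin and J lies 26.0 along u from L, so J = 26.0·u = (19.503, 17.194). Tangency of A1 to both parallel lines with radius 7.3 puts S and R at L ± 7.3·n: S = (-4.8276, 5.4758), R = (4.8276, -5.4758). Equal radii place Q and C the same way about J: Q = J + 7.3·n = (14.675, 22.670), C = J − 7.3·n = (24.330, 11.718). Then |LC| = |C − L| = 27.005.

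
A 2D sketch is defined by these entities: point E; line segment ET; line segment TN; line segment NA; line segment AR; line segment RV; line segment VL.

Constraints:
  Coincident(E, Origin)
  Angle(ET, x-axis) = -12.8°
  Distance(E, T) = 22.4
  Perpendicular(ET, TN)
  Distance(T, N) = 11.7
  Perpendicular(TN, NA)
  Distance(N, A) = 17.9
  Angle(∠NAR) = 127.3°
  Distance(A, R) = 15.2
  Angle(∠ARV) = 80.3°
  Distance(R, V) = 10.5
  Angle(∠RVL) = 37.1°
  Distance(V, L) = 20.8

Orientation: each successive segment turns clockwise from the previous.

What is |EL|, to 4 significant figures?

14.21

E is at the origin; ET runs at -12.8° with length 22.4, so T = (21.84, -4.963). ET is perpendicular to TN, so TN runs at -102.8°; with |TN| = 11.7, N = (19.25, -16.37). The perpendicularity gives NA at right angles to TN, so NA runs at 167.2°; with |NA| = 17.9, A = (1.796, -12.41). ∠NAR = 127.3° gives AR at 114.5° from the x-axis; with |AR| = 15.2, R = (-4.507, 1.425). ∠ARV = 80.3° gives RV at 14.80° from the x-axis; with |RV| = 10.5, V = (5.644, 4.107). ∠RVL = 37.1° gives VL at -128.1° from the x-axis; with |VL| = 20.8, L = (-7.190, -12.26). Then |EL| = |L − E| = 14.21.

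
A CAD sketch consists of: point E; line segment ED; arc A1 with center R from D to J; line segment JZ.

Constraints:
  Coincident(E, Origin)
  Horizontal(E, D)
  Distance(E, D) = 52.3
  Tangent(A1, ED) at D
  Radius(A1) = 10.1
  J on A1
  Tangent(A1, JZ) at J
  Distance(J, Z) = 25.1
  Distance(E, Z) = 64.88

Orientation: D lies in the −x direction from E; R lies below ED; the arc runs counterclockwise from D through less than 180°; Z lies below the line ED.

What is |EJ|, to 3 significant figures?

63.3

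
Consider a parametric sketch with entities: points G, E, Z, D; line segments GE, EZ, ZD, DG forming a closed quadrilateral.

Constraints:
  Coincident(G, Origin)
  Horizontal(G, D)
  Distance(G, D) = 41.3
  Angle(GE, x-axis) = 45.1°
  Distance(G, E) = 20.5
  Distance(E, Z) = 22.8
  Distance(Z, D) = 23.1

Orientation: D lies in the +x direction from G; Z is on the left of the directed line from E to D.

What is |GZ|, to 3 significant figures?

42.3

Checks: |EZ| = 22.80 ✓; |ZD| = 23.10 ✓.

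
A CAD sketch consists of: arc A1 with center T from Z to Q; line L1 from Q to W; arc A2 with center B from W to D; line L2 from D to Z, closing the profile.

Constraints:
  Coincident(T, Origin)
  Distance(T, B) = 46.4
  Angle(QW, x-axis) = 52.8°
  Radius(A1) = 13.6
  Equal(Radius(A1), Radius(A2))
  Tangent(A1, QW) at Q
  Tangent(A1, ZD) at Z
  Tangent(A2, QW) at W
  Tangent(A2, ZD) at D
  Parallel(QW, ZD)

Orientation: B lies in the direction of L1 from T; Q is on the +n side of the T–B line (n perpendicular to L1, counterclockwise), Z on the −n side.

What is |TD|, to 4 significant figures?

48.35

The slot axis is L1's direction at 52.8°, so u = (cos 52.8°, sin 52.8°) = (0.6046, 0.7965) and n = (−sin 52.8°, cos 52.8°) = (-0.7965, 0.6046). T is at the origin and B lies 46.4 along u from T, so B = 46.4·u = (28.05, 36.96). Tangency of A1 to both parallel lines with radius 13.6 puts Q and Z at T ± 13.6·n: Q = (-10.83, 8.223), Z = (10.83, -8.223). Equal radii place W and D the same way about B: W = B + 13.6·n = (17.22, 45.18), D = B − 13.6·n = (38.89, 28.74). Then |TD| = |D − T| = 48.35.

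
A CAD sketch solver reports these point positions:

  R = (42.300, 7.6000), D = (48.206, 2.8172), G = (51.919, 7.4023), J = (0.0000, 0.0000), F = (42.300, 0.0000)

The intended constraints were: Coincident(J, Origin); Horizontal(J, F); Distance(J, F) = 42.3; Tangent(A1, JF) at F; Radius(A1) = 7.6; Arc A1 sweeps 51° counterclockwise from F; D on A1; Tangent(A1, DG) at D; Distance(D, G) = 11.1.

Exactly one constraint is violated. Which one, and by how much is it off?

Distance(D, G) = 11.1 — off by 5.20.

J = (0.00, 0.00) ✓; J.y = 0.00, F.y = 0.00 ✓; |JF| = 42.30 ✓; ∠(RF, FJ) = 90.00° ✓; |RF| = 7.600 ✓; bearing(R→D) − bearing(R→F) = 51.00° ✓; |RD| = 7.600 ✓; ∠(RD, DG) = 90.00° ✓; |DG| = 5.900 ✗.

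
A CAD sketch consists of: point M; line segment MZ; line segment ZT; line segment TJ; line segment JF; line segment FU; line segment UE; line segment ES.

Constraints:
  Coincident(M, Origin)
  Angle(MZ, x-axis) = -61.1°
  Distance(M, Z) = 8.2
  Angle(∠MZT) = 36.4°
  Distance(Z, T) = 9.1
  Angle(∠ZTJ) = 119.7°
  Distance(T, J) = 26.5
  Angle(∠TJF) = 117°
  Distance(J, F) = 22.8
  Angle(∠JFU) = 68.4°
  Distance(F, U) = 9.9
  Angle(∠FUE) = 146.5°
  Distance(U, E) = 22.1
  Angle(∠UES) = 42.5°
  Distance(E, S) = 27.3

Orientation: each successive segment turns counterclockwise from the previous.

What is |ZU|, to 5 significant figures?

34.212

∠TJF = 117.0° gives JF at -154.20° from the x-axis; with |JF| = 22.8, F = (-36.485, 7.9419). ∠JFU = 68.4° gives FU at -42.600° from the x-axis; with |FU| = 9.9, U = (-29.197, 1.2409). Then |ZU| = |U − Z| = 34.212.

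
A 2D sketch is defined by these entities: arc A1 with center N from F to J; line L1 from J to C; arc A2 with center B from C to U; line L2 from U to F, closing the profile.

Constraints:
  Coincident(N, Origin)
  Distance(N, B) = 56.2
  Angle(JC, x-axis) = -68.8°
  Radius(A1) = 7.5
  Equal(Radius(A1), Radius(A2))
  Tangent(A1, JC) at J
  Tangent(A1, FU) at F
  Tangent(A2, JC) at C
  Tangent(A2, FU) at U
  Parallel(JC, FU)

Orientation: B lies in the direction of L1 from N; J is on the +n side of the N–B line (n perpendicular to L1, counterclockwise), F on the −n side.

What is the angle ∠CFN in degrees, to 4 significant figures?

75.06°

The slot axis is L1's direction at -68.8°, so u = (cos -68.8°, sin -68.8°) = (0.3616, -0.9323) and n = (−sin -68.8°, cos -68.8°) = (0.9323, 0.3616). N is at the origin and B lies 56.2 along u from N, so B = 56.2·u = (20.32, -52.40). Tangency of A1 to both parallel lines with radius 7.5 puts J and F at N ± 7.5·n: J = (6.992, 2.712), F = (-6.992, -2.712). Equal radii place C and U the same way about B: C = B + 7.5·n = (27.32, -49.68), U = B − 7.5·n = (13.33, -55.11). Then cos ∠CFN = FC·FN / (|FC||FN|), giving 75.06°.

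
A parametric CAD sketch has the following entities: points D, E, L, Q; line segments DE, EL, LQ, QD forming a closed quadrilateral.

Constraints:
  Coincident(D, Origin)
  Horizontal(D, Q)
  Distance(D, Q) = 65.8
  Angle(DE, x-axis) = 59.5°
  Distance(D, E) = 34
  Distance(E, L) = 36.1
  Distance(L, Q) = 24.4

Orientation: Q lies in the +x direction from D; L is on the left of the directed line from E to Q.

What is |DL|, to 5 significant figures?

56.003

D is at the origin; DQ is horizontal with |DQ| = 65.8 and Q in +x, so Q = (65.8, 0). DE runs at 59.5° with |DE| = 34.0, so E = (17.256, 29.295). L is determined by |EL| = 36.1 and |LQ| = 24.4 together: it lies at the intersection of circle(E, 36.1) and circle(Q, 24.4). With |EQ| = 56.698, the foot of the radical line on EQ is 34.591 from E and the perpendicular offset is √(36.1² − 34.591²) = 10.327. Taking the left-of-EQ solution: L = (52.208, 20.264).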